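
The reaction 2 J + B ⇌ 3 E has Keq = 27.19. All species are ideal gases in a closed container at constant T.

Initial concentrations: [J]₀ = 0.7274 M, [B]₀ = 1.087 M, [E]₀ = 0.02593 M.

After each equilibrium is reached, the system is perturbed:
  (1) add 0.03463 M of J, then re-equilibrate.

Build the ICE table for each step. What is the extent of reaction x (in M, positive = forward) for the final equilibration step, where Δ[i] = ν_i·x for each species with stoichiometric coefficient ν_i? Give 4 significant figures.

x = 0.0115 M

Q₀ = 3.0313e-05 vs Keq = 27.19 ⇒ Q<K, forward
Step 1:
                   J          B          E
  I           0.7274      1.087    0.02593
  C          -0.5569    -0.2785     0.8354
  E           0.1705     0.8085     0.8613
  solve Keq expr → x = 0.2785; check Q = 27.19
Then add 0.03463 M of J.
Step 2:
                   J          B          E
  I           0.2051     0.8085     0.8613
  C         -0.02299    -0.0115    0.03449
  E           0.1821      0.797     0.8958
  solve Keq expr → x = 0.0115; check Q = 27.19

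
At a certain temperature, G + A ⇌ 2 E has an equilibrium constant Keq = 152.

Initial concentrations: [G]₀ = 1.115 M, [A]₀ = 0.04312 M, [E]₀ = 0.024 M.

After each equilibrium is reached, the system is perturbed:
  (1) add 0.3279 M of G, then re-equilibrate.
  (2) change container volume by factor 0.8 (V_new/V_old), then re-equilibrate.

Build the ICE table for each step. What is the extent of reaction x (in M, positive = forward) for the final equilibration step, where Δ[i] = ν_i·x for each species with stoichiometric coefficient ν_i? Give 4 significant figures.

Q₀ = 0.01198 vs Keq = 152 ⇒ Q<K, forward
Step 1:
                  G         A         E
  I           1.115   0.04312     0.024
  C        -0.04305  -0.04305   0.08609
  E           1.072 7.4385e-05    0.1101
  solve Keq expr → x = 0.04305; check Q = 152
Then add 0.3279 M of G.
Step 2:
                  G         A         E
  I             1.4 7.4385e-05    0.1101
  C       -1.7387e-05 -1.7387e-05 3.4774e-05
  E             1.4 5.6998e-05    0.1101
  solve Keq expr → x = 1.7387e-05; check Q = 152
Then change container volume by factor 0.8 (V_new/V_old).
Step 3:
                  G         A         E
  I            1.75 7.1247e-05    0.1377
  C               0         0         0
  E            1.75 7.1247e-05    0.1377
  solve Keq expr → x = 0; check Q = 152

x = 0 M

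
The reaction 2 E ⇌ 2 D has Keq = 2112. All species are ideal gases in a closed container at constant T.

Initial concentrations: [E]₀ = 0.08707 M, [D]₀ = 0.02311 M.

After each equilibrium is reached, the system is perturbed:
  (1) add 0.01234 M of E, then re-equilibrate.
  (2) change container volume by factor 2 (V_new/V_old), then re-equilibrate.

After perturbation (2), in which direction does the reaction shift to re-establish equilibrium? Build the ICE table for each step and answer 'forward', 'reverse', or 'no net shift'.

Direction: no net shift

Q₀ = 0.07045 vs Keq = 2112 ⇒ Q<K, forward
Step 1:
                  E         D
  I         0.08707   0.02311
  C        -0.08472   0.08472
  E        0.002346    0.1078
  solve Keq expr → x = 0.04236; check Q = 2112
Then add 0.01234 M of E.
Step 2:
                  E         D
  I         0.01469    0.1078
  C        -0.01208   0.01208
  E        0.002609    0.1199
  solve Keq expr → x = 0.006039; check Q = 2112
Then change container volume by factor 2 (V_new/V_old).
Step 3:
                  E         D
  I        0.001305   0.05996
  C               0         0
  E        0.001305   0.05996
  solve Keq expr → x = 0; check Q = 2112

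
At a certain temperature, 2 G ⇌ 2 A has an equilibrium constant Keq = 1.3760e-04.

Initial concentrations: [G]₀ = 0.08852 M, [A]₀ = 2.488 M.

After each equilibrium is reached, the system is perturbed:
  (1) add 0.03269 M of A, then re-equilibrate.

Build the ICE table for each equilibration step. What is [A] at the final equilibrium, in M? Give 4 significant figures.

Q₀ = 790 vs Keq = 1.3760e-04 ⇒ Q>K, reverse
Step 1:
                  G         A
  Initial   0.08852     2.488
  Change      2.458    -2.458
  Equil       2.547   0.02987
  solve Keq expr → x = -1.229; check Q = 1.3760e-04
Then add 0.03269 M of A.
Step 2:
                  G         A
  Initial     2.547   0.06256
  Change    0.03231  -0.03231
  Equil       2.579   0.03025
  solve Keq expr → x = -0.01616; check Q = 1.3760e-04

[A]_eq = 0.03025 M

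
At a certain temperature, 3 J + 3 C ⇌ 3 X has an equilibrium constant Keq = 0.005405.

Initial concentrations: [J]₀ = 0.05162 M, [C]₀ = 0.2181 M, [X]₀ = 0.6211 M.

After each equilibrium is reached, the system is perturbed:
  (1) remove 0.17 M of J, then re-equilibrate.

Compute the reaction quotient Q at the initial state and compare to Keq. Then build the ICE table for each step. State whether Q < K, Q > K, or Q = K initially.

Q₀ = 1.6790e+05; Q > K (proceeds reverse)

Q₀ = 1.6790e+05 vs Keq = 0.005405 ⇒ Q>K, reverse
Step 1:
                    J           C           X
  I           0.05162      0.2181      0.6211
  C            0.5419      0.5419     -0.5419
  E            0.5936        0.76     0.07917
  solve Keq expr → x = -0.1806; check Q = 0.005405
Then remove 0.17 M of J.
Step 2:
                    J           C           X
  I            0.4236        0.76     0.07917
  C           0.01872     0.01872    -0.01872
  E            0.4423      0.7788     0.06044
  solve Keq expr → x = -0.006241; check Q = 0.005405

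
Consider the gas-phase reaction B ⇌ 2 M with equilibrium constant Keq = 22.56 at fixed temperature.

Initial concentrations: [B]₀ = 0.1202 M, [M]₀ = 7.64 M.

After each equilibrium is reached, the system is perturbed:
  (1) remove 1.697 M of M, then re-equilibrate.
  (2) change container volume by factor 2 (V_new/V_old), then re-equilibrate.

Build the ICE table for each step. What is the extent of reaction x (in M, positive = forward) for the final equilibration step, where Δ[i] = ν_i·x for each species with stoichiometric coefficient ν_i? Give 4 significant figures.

Q₀ = 485.6 vs Keq = 22.56 ⇒ Q>K, reverse
Step 1:
                    B           M
  I            0.1202        7.64
  C             1.147      -2.294
  E             1.267       5.346
  solve Keq expr → x = -1.147; check Q = 22.56
Then remove 1.697 M of M.
Step 2:
                    B           M
  I             1.267       3.649
  C           -0.3941      0.7882
  E            0.8729       4.438
  solve Keq expr → x = 0.3941; check Q = 22.56
Then change container volume by factor 2 (V_new/V_old).
Step 3:
                    B           M
  I            0.4364       2.219
  C           -0.1536      0.3072
  E            0.2828       2.526
  solve Keq expr → x = 0.1536; check Q = 22.56

x = 0.1536 M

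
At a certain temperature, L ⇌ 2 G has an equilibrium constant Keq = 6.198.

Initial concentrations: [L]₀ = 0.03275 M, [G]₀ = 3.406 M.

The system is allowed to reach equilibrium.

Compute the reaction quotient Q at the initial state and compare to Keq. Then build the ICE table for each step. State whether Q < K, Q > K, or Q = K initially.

Q₀ = 354.2 vs Keq = 6.198 ⇒ Q>K, reverse
Step 1:
                    L           G
  init        0.03275       3.406
  Δ             0.664      -1.328
  eq           0.6967       2.078
  solve Keq expr → x = -0.664; check Q = 6.198

Q₀ = 354.2; Q > K (proceeds reverse)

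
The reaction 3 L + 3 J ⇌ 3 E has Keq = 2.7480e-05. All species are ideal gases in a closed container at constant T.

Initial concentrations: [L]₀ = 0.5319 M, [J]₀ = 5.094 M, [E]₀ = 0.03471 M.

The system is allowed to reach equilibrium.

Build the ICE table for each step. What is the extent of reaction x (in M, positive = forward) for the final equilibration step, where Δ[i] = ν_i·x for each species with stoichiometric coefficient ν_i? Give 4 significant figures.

Q₀ = 2.1023e-06 vs Keq = 2.7480e-05 ⇒ Q<K, forward
Step 1:
                    L           J           E
  init         0.5319       5.094     0.03471
  Δ          -0.04027    -0.04027     0.04027
  eq           0.4916       5.054     0.07498
  solve Keq expr → x = 0.01342; check Q = 2.7480e-05

x = 0.01342 M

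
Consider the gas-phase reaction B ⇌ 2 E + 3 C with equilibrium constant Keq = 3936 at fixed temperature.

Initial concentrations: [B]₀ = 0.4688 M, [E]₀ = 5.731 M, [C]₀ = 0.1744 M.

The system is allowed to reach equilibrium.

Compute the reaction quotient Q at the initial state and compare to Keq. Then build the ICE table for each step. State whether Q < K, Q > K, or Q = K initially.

Q₀ = 0.3716; Q < K (proceeds forward)

Q₀ = 0.3716 vs Keq = 3936 ⇒ Q<K, forward
Step 1:
                    B           E           C
  I            0.4688       5.731      0.1744
  C           -0.4333      0.8667         1.3
  E           0.03545       6.598       1.474
  solve Keq expr → x = 0.4333; check Q = 3936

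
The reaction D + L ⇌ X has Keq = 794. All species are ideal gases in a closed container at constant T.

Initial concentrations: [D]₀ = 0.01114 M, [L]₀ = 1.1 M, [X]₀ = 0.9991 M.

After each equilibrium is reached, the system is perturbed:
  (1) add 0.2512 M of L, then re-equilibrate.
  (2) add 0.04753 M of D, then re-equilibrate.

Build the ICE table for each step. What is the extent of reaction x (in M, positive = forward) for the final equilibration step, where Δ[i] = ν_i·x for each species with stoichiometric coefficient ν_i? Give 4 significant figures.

x = 0.04745 M

Q₀ = 81.53 vs Keq = 794 ⇒ Q<K, forward
Step 1:
                   D          L          X
  init       0.01114        1.1     0.9991
  Δ        -0.009974  -0.009974   0.009974
  eq        0.001166       1.09      1.009
  solve Keq expr → x = 0.009974; check Q = 794
Then add 0.2512 M of L.
Step 2:
                   D          L          X
  init      0.001166      1.341      1.009
  Δ       -2.1801e-04 -2.1801e-04 2.1801e-04
  eq      9.4791e-04      1.341      1.009
  solve Keq expr → x = 2.1801e-04; check Q = 794
Then add 0.04753 M of D.
Step 3:
                   D          L          X
  init       0.04848      1.341      1.009
  Δ         -0.04745   -0.04745    0.04745
  eq        0.001029      1.294      1.057
  solve Keq expr → x = 0.04745; check Q = 794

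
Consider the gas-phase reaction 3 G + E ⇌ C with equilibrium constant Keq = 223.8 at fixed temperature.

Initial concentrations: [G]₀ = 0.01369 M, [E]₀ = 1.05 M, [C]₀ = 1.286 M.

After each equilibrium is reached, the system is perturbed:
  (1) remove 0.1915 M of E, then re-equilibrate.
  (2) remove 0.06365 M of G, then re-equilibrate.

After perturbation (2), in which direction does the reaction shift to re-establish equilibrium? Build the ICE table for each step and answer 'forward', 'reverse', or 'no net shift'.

Q₀ = 4.7735e+05 vs Keq = 223.8 ⇒ Q>K, reverse
Step 1:
                   G          E          C
  init       0.01369       1.05      1.286
  Δ           0.1573    0.05243   -0.05243
  eq           0.171      1.102      1.234
  solve Keq expr → x = -0.05243; check Q = 223.8
Then remove 0.1915 M of E.
Step 2:
                   G          E          C
  init         0.171     0.9109      1.234
  Δ          0.01081   0.003604  -0.003604
  eq          0.1818     0.9145       1.23
  solve Keq expr → x = -0.003604; check Q = 223.8
Then remove 0.06365 M of G.
Step 3:
                   G          E          C
  init        0.1182     0.9145       1.23
  Δ          0.06131    0.02044   -0.02044
  eq          0.1795      0.935       1.21
  solve Keq expr → x = -0.02044; check Q = 223.8

Direction: reverse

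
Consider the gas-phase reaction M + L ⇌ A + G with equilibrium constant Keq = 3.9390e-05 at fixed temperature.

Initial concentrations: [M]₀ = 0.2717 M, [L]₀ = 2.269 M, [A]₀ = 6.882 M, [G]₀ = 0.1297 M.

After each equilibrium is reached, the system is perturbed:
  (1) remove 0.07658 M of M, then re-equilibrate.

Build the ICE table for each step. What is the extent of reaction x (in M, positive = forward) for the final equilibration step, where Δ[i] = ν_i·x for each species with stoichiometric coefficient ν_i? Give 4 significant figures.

Q₀ = 1.448 vs Keq = 3.9390e-05 ⇒ Q>K, reverse
Step 1:
                   M          L          A          G
  Initial     0.2717      2.269      6.882     0.1297
  Change      0.1297     0.1297    -0.1297    -0.1297
  Equil       0.4014      2.399      6.752 5.6167e-06
  solve Keq expr → x = -0.1297; check Q = 3.9390e-05
Then remove 0.07658 M of M.
Step 2:
                   M          L          A          G
  Initial     0.3248      2.399      6.752 5.6167e-06
  Change  1.0716e-06 1.0716e-06 -1.0716e-06 -1.0716e-06
  Equil       0.3248      2.399      6.752 4.5451e-06
  solve Keq expr → x = -1.0716e-06; check Q = 3.9390e-05

x = -1.0716e-06 M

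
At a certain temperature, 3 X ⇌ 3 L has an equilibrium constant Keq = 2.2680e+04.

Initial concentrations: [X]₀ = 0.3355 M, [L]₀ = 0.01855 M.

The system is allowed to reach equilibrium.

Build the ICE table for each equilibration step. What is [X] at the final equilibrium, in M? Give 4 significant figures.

Q₀ = 1.6903e-04 vs Keq = 2.2680e+04 ⇒ Q<K, forward
Step 1:
                  X         L
  Initial    0.3355   0.01855
  Change    -0.3234    0.3234
  Equil     0.01208     0.342
  solve Keq expr → x = 0.1078; check Q = 2.2680e+04

[X]_eq = 0.01208 M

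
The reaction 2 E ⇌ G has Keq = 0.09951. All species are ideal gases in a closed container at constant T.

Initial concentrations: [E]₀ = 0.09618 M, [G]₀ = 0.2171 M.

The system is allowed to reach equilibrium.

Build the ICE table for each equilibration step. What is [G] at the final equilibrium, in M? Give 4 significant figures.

[G]_eq = 0.02329 M

Q₀ = 23.47 vs Keq = 0.09951 ⇒ Q>K, reverse
Step 1:
                    E           G
  init        0.09618      0.2171
  Δ            0.3876     -0.1938
  eq           0.4838     0.02329
  solve Keq expr → x = -0.1938; check Q = 0.09951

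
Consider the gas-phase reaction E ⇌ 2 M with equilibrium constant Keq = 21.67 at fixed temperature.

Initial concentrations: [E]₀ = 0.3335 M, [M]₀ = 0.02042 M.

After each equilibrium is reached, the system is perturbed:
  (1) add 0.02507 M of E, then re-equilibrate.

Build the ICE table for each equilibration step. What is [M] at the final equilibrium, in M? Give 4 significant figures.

[M]_eq = 0.6932 M

Q₀ = 0.00125 vs Keq = 21.67 ⇒ Q<K, forward
Step 1:
                  E         M
  Initial    0.3335   0.02042
  Change    -0.3141    0.6282
  Equil     0.01941    0.6486
  solve Keq expr → x = 0.3141; check Q = 21.67
Then add 0.02507 M of E.
Step 2:
                  E         M
  Initial   0.04448    0.6486
  Change   -0.02231   0.04461
  Equil     0.02218    0.6932
  solve Keq expr → x = 0.02231; check Q = 21.67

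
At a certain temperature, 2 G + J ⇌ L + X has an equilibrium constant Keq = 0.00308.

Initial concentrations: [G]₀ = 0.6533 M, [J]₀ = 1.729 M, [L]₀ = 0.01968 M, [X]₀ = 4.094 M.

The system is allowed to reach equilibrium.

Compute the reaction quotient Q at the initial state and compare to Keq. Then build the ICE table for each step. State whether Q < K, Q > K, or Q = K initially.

Q₀ = 0.1092; Q > K (proceeds reverse)

Q₀ = 0.1092 vs Keq = 0.00308 ⇒ Q>K, reverse
Step 1:
                    G           J           L           X
  I            0.6533       1.729     0.01968       4.094
  C            0.0381     0.01905    -0.01905    -0.01905
  E            0.6914       1.748  6.3159e-04       4.075
  solve Keq expr → x = -0.01905; check Q = 0.00308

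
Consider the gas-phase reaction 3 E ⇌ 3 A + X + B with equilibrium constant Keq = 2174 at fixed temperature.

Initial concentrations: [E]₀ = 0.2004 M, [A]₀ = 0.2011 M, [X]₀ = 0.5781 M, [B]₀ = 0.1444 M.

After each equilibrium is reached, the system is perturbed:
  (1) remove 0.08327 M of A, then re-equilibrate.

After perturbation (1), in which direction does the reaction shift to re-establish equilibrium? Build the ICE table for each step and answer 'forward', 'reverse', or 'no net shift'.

Q₀ = 0.08436 vs Keq = 2174 ⇒ Q<K, forward
Step 1:
                    E           A           X           B
  init         0.2004      0.2011      0.5781      0.1444
  Δ           -0.1852      0.1852     0.06174     0.06174
  eq          0.01518      0.3863      0.6398      0.2061
  solve Keq expr → x = 0.06174; check Q = 2174
Then remove 0.08327 M of A.
Step 2:
                    E           A           X           B
  init        0.01518       0.303      0.6398      0.2061
  Δ         -0.003123    0.003123    0.001041    0.001041
  eq          0.01206      0.3062      0.6409      0.2072
  solve Keq expr → x = 0.001041; check Q = 2174

Direction: forward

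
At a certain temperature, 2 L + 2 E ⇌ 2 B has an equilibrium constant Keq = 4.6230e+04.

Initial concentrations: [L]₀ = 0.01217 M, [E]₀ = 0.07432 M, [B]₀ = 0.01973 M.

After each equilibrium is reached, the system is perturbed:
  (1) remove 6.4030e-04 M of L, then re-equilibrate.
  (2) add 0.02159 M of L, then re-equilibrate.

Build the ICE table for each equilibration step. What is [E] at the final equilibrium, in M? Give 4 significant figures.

[E]_eq = 0.04605 M

Q₀ = 475.8 vs Keq = 4.6230e+04 ⇒ Q<K, forward
Step 1:
                  L         E         B
  Initial   0.01217   0.07432   0.01973
  Change   -0.01002  -0.01002   0.01002
  Equil    0.002152    0.0643   0.02975
  solve Keq expr → x = 0.005009; check Q = 4.6230e+04
Then remove 6.4030e-04 M of L.
Step 2:
                  L         E         B
  Initial  0.001511    0.0643   0.02975
  Change  5.7954e-04 5.7954e-04 -5.7954e-04
  Equil    0.002091   0.06488   0.02917
  solve Keq expr → x = -2.8977e-04; check Q = 4.6230e+04
Then add 0.02159 M of L.
Step 3:
                  L         E         B
  Initial   0.02368   0.06488   0.02917
  Change   -0.01883  -0.01883   0.01883
  Equil    0.004848   0.04605     0.048
  solve Keq expr → x = 0.009416; check Q = 4.6230e+04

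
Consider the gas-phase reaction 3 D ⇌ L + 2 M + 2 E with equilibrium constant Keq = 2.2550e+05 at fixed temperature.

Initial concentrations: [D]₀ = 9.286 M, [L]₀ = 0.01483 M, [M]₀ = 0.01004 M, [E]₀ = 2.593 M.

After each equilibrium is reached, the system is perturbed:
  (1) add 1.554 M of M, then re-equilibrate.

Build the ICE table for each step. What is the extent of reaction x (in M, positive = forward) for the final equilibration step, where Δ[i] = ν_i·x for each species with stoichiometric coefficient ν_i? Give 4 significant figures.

x = -0.01717 M

Q₀ = 1.2552e-08 vs Keq = 2.2550e+05 ⇒ Q<K, forward
Step 1:
                  D         L         M         E
  init        9.286   0.01483   0.01004     2.593
  Δ          -8.959     2.986     5.973     5.973
  eq          0.327     3.001     5.983     8.566
  solve Keq expr → x = 2.986; check Q = 2.2550e+05
Then add 1.554 M of M.
Step 2:
                  D         L         M         E
  init        0.327     3.001     7.537     8.566
  Δ         0.05151  -0.01717  -0.03434  -0.03434
  eq         0.3785     2.984     7.502     8.531
  solve Keq expr → x = -0.01717; check Q = 2.2550e+05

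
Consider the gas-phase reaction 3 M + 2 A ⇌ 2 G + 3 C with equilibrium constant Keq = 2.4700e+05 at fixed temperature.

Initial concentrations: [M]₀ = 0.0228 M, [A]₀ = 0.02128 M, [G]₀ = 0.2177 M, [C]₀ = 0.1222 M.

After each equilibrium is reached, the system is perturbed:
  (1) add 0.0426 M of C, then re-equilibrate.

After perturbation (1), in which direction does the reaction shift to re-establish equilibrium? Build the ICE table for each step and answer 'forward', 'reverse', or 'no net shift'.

Direction: reverse

Q₀ = 1.6113e+04 vs Keq = 2.4700e+05 ⇒ Q<K, forward
Step 1:
                    M           A           G           C
  Initial      0.0228     0.02128      0.2177      0.1222
  Change    -0.009858   -0.006572    0.006572    0.009858
  Equil       0.01294     0.01471      0.2243      0.1321
  solve Keq expr → x = 0.003286; check Q = 2.4700e+05
Then add 0.0426 M of C.
Step 2:
                    M           A           G           C
  Initial     0.01294     0.01471      0.2243      0.1747
  Change     0.002621    0.001747   -0.001747   -0.002621
  Equil       0.01556     0.01646      0.2225       0.172
  solve Keq expr → x = -8.7367e-04; check Q = 2.4700e+05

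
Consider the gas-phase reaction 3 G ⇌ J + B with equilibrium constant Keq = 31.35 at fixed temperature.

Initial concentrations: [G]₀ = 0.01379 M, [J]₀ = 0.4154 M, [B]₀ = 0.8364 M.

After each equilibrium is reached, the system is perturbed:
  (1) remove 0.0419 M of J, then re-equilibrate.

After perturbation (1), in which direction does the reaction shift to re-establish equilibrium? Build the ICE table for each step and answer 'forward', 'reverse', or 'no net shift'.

Direction: forward

Q₀ = 1.3249e+05 vs Keq = 31.35 ⇒ Q>K, reverse
Step 1:
                   G          J          B
  I          0.01379     0.4154     0.8364
  C           0.1916   -0.06386   -0.06386
  E           0.2054     0.3515     0.7725
  solve Keq expr → x = -0.06386; check Q = 31.35
Then remove 0.0419 M of J.
Step 2:
                   G          J          B
  I           0.2054     0.3096     0.7725
  C        -0.007742   0.002581   0.002581
  E           0.1976     0.3122     0.7751
  solve Keq expr → x = 0.002581; check Q = 31.35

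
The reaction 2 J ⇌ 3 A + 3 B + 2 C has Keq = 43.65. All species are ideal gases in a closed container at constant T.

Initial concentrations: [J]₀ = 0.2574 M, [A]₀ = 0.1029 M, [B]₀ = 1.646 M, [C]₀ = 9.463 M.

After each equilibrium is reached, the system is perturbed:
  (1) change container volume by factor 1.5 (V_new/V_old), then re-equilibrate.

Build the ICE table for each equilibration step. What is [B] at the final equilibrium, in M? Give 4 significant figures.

[B]_eq = 1.208 M

Q₀ = 6.567 vs Keq = 43.65 ⇒ Q<K, forward
Step 1:
                  J         A         B         C
  init       0.2574    0.1029     1.646     9.463
  Δ        -0.04158   0.06237   0.06237   0.04158
  eq         0.2158    0.1653     1.708     9.505
  solve Keq expr → x = 0.02079; check Q = 43.65
Then change container volume by factor 1.5 (V_new/V_old).
Step 2:
                  J         A         B         C
  init       0.1439    0.1102     1.139     6.336
  Δ        -0.04625   0.06938   0.06938   0.04625
  eq        0.09763    0.1796     1.208     6.383
  solve Keq expr → x = 0.02313; check Q = 43.65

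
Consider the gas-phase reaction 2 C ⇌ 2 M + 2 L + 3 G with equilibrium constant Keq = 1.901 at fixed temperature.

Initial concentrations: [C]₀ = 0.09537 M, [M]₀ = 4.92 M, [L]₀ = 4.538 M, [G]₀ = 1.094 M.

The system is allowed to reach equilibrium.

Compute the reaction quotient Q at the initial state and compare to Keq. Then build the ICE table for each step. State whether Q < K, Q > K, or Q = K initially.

Q₀ = 7.1761e+04 vs Keq = 1.901 ⇒ Q>K, reverse
Step 1:
                    C           M           L           G
  Initial     0.09537        4.92       4.538       1.094
  Change       0.6278     -0.6278     -0.6278     -0.9417
  Equil        0.7232       4.292        3.91      0.1523
  solve Keq expr → x = -0.3139; check Q = 1.901

Q₀ = 7.1761e+04; Q > K (proceeds reverse)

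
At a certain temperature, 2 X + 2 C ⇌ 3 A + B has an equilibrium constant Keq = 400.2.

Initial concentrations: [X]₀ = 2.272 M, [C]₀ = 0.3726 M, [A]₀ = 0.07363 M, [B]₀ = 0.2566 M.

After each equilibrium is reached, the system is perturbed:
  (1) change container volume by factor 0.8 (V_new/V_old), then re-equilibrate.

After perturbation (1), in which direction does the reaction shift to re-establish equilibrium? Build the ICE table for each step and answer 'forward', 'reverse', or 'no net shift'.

Q₀ = 1.4293e-04 vs Keq = 400.2 ⇒ Q<K, forward
Step 1:
                  X         C         A         B
  init        2.272    0.3726   0.07363    0.2566
  Δ         -0.3641   -0.3641    0.5462    0.1821
  eq          1.908  0.008468    0.6198    0.4387
  solve Keq expr → x = 0.1821; check Q = 400.2
Then change container volume by factor 0.8 (V_new/V_old).
Step 2:
                  X         C         A         B
  init        2.385   0.01059    0.7748    0.5483
  Δ               0         0         0         0
  eq          2.385   0.01059    0.7748    0.5483
  solve Keq expr → x = 0; check Q = 400.2

Direction: no net shift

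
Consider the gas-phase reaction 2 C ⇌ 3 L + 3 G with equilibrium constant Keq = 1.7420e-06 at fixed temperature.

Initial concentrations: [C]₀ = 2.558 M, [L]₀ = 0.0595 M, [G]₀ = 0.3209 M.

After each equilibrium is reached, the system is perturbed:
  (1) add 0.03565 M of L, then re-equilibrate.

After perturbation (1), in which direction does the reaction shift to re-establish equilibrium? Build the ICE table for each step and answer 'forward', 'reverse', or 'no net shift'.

Q₀ = 1.0638e-06 vs Keq = 1.7420e-06 ⇒ Q<K, forward
Step 1:
                   C          L          G
  init         2.558     0.0595     0.3209
  Δ        -0.005787   0.008681   0.008681
  eq           2.552    0.06818     0.3296
  solve Keq expr → x = 0.002894; check Q = 1.7420e-06
Then add 0.03565 M of L.
Step 2:
                   C          L          G
  init         2.552     0.1038     0.3296
  Δ          0.01917   -0.02876   -0.02876
  eq           2.571    0.07507     0.3008
  solve Keq expr → x = -0.009586; check Q = 1.7420e-06

Direction: reverse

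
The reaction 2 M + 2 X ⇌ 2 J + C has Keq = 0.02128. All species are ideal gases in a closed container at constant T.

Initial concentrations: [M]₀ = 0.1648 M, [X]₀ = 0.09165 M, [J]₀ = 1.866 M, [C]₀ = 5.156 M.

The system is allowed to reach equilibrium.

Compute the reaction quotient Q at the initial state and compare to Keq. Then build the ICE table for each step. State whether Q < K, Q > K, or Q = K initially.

Q₀ = 7.8697e+04; Q > K (proceeds reverse)

Q₀ = 7.8697e+04 vs Keq = 0.02128 ⇒ Q>K, reverse
Step 1:
                   M          X          J          C
  I           0.1648    0.09165      1.866      5.156
  C            1.646      1.646     -1.646    -0.8228
  E             1.81      1.737     0.2204      4.333
  solve Keq expr → x = -0.8228; check Q = 0.02128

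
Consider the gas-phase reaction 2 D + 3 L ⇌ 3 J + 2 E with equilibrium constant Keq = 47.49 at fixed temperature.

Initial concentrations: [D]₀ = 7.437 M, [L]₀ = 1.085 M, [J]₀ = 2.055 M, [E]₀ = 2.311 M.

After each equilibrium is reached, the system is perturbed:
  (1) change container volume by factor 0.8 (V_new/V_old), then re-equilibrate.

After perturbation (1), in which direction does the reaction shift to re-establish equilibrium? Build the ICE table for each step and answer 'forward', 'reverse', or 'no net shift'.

Q₀ = 0.6561 vs Keq = 47.49 ⇒ Q<K, forward
Step 1:
                    D           L           J           E
  init          7.437       1.085       2.055       2.311
  Δ           -0.4522     -0.6783      0.6783      0.4522
  eq            6.985      0.4067       2.733       2.763
  solve Keq expr → x = 0.2261; check Q = 47.49
Then change container volume by factor 0.8 (V_new/V_old).
Step 2:
                    D           L           J           E
  init          8.731      0.5084       3.417       3.454
  Δ                 0           0           0           0
  eq            8.731      0.5084       3.417       3.454
  solve Keq expr → x = 0; check Q = 47.49

Direction: no net shift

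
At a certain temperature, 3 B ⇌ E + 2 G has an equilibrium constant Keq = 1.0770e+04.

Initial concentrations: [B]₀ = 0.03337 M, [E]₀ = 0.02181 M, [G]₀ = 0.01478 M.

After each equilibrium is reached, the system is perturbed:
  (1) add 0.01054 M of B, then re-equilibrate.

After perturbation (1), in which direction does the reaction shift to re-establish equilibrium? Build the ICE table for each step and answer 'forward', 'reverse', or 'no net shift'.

Q₀ = 0.1282 vs Keq = 1.0770e+04 ⇒ Q<K, forward
Step 1:
                    B           E           G
  Initial     0.03337     0.02181     0.01478
  Change      -0.0318      0.0106      0.0212
  Equil      0.001573     0.03241     0.03598
  solve Keq expr → x = 0.0106; check Q = 1.0770e+04
Then add 0.01054 M of B.
Step 2:
                    B           E           G
  Initial     0.01211     0.03241     0.03598
  Change     -0.01029    0.003429    0.006857
  Equil      0.001828     0.03584     0.04283
  solve Keq expr → x = 0.003429; check Q = 1.0770e+04

Direction: forward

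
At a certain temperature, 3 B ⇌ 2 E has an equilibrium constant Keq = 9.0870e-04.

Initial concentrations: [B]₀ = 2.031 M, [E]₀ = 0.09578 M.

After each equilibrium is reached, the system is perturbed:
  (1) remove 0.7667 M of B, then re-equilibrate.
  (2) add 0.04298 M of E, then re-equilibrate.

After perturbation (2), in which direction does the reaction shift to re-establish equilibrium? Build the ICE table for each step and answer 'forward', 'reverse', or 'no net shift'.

Direction: reverse

Q₀ = 0.001095 vs Keq = 9.0870e-04 ⇒ Q>K, reverse
Step 1:
                    B           E
  Initial       2.031     0.09578
  Change      0.01166   -0.007775
  Equil         2.043       0.088
  solve Keq expr → x = -0.003888; check Q = 9.0870e-04
Then remove 0.7667 M of B.
Step 2:
                    B           E
  Initial       1.276       0.088
  Change      0.06203    -0.04135
  Equil         1.338     0.04665
  solve Keq expr → x = -0.02068; check Q = 9.0870e-04
Then add 0.04298 M of E.
Step 3:
                    B           E
  Initial       1.338     0.08963
  Change      0.05973    -0.03982
  Equil         1.398     0.04981
  solve Keq expr → x = -0.01991; check Q = 9.0870e-04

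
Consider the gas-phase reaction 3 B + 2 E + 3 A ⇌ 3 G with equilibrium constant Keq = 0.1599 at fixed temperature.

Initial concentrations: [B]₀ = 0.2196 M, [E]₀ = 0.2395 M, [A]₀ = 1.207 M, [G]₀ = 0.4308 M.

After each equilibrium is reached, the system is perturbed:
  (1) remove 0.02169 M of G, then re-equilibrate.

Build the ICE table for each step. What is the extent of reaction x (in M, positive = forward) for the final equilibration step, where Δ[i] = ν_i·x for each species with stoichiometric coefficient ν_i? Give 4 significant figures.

x = 0.004099 M

Q₀ = 74.85 vs Keq = 0.1599 ⇒ Q>K, reverse
Step 1:
                    B           E           A           G
  I            0.2196      0.2395       1.207      0.4308
  C            0.2372      0.1581      0.2372     -0.2372
  E            0.4568      0.3976       1.444      0.1936
  solve Keq expr → x = -0.07906; check Q = 0.1599
Then remove 0.02169 M of G.
Step 2:
                    B           E           A           G
  I            0.4568      0.3976       1.444      0.1719
  C           -0.0123   -0.008198     -0.0123      0.0123
  E            0.4445      0.3894       1.432      0.1842
  solve Keq expr → x = 0.004099; check Q = 0.1599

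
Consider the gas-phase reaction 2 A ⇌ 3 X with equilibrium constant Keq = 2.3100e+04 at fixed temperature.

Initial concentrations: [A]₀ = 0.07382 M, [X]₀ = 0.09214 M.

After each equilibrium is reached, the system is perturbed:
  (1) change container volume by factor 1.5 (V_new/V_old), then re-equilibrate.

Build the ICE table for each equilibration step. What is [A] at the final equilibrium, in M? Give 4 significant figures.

Q₀ = 0.1435 vs Keq = 2.3100e+04 ⇒ Q<K, forward
Step 1:
                   A          X
  I          0.07382    0.09214
  C         -0.07322     0.1098
  E       5.9722e-04      0.202
  solve Keq expr → x = 0.03661; check Q = 2.3100e+04
Then change container volume by factor 1.5 (V_new/V_old).
Step 2:
                   A          X
  I       3.9815e-04     0.1346
  C       -7.2667e-05 1.0900e-04
  E       3.2548e-04     0.1348
  solve Keq expr → x = 3.6334e-05; check Q = 2.3100e+04

[A]_eq = 3.2548e-04 M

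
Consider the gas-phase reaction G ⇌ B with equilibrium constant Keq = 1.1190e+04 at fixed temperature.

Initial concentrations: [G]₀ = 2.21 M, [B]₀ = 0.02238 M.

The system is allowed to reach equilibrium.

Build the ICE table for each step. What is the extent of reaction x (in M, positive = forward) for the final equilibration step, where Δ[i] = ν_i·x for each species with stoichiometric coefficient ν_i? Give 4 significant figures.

Q₀ = 0.01013 vs Keq = 1.1190e+04 ⇒ Q<K, forward
Step 1:
                    G           B
  init           2.21     0.02238
  Δ             -2.21        2.21
  eq       1.9948e-04       2.232
  solve Keq expr → x = 2.21; check Q = 1.1190e+04

x = 2.21 M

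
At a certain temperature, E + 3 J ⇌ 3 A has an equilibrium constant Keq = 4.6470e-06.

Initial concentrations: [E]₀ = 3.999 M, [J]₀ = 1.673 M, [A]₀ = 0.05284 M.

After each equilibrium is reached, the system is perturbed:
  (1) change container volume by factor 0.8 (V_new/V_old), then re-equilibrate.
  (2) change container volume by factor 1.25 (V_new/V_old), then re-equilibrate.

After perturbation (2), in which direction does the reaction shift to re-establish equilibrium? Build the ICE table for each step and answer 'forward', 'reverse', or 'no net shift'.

Q₀ = 7.8786e-06 vs Keq = 4.6470e-06 ⇒ Q>K, reverse
Step 1:
                    E           J           A
  Initial       3.999       1.673     0.05284
  Change     0.002765    0.008296   -0.008296
  Equil         4.002       1.681     0.04454
  solve Keq expr → x = -0.002765; check Q = 4.6470e-06
Then change container volume by factor 0.8 (V_new/V_old).
Step 2:
                    E           J           A
  Initial       5.002       2.102     0.05568
  Change    -0.001392   -0.004175    0.004175
  Equil         5.001       2.097     0.05985
  solve Keq expr → x = 0.001392; check Q = 4.6470e-06
Then change container volume by factor 1.25 (V_new/V_old).
Step 3:
                    E           J           A
  Initial       4.001       1.678     0.04788
  Change     0.001113     0.00334    -0.00334
  Equil         4.002       1.681     0.04454
  solve Keq expr → x = -0.001113; check Q = 4.6470e-06

Direction: reverse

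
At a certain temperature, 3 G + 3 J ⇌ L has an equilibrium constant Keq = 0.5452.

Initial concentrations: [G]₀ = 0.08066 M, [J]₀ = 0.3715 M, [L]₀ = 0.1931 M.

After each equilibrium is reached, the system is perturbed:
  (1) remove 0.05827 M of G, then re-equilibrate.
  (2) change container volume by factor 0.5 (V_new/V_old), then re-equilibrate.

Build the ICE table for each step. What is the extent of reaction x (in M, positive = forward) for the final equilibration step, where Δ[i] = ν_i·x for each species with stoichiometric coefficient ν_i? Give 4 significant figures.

x = 0.1351 M

Q₀ = 7177 vs Keq = 0.5452 ⇒ Q>K, reverse
Step 1:
                  G         J         L
  I         0.08066    0.3715    0.1931
  C          0.4472    0.4472   -0.1491
  E          0.5279    0.8187   0.04402
  solve Keq expr → x = -0.1491; check Q = 0.5452
Then remove 0.05827 M of G.
Step 2:
                  G         J         L
  I          0.4696    0.8187   0.04402
  C         0.01942   0.01942 -0.006472
  E           0.489    0.8382   0.03755
  solve Keq expr → x = -0.006472; check Q = 0.5452
Then change container volume by factor 0.5 (V_new/V_old).
Step 3:
                  G         J         L
  I          0.9781     1.676    0.0751
  C         -0.4054   -0.4054    0.1351
  E          0.5727     1.271    0.2102
  solve Keq expr → x = 0.1351; check Q = 0.5452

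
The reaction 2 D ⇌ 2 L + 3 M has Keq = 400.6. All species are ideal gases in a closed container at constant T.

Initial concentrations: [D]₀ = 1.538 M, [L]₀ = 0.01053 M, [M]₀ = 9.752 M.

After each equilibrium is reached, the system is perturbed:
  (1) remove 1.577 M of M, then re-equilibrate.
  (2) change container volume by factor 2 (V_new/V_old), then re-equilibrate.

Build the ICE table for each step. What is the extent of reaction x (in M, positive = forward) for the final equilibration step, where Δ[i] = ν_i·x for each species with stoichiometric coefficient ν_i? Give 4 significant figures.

Q₀ = 0.04347 vs Keq = 400.6 ⇒ Q<K, forward
Step 1:
                  D         L         M
  I           1.538   0.01053     9.752
  C         -0.5584    0.5584    0.8376
  E          0.9796     0.569     10.59
  solve Keq expr → x = 0.2792; check Q = 400.6
Then remove 1.577 M of M.
Step 2:
                  D         L         M
  I          0.9796     0.569     9.013
  C        -0.08182   0.08182    0.1227
  E          0.8978    0.6508     9.135
  solve Keq expr → x = 0.04091; check Q = 400.6
Then change container volume by factor 2 (V_new/V_old).
Step 3:
                  D         L         M
  I          0.4489    0.3254     4.568
  C         -0.1801    0.1801    0.2702
  E          0.2688    0.5055     4.838
  solve Keq expr → x = 0.09006; check Q = 400.6

x = 0.09006 M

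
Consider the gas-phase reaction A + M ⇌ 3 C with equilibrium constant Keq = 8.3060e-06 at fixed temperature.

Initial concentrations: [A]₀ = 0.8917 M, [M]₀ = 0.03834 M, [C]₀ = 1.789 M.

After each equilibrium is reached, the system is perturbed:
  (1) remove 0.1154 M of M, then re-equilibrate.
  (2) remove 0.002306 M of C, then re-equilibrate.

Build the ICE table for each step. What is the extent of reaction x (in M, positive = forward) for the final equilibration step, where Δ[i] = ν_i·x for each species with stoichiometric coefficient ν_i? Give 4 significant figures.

x = 7.6455e-04 M

Q₀ = 167.5 vs Keq = 8.3060e-06 ⇒ Q>K, reverse
Step 1:
                    A           M           C
  Initial      0.8917     0.03834       1.789
  Change       0.5897      0.5897      -1.769
  Equil         1.481      0.6281     0.01977
  solve Keq expr → x = -0.5897; check Q = 8.3060e-06
Then remove 0.1154 M of M.
Step 2:
                    A           M           C
  Initial       1.481      0.5127     0.01977
  Change   4.2891e-04  4.2891e-04   -0.001287
  Equil         1.482      0.5131     0.01848
  solve Keq expr → x = -4.2891e-04; check Q = 8.3060e-06
Then remove 0.002306 M of C.
Step 3:
                    A           M           C
  Initial       1.482      0.5131     0.01618
  Change  -7.6455e-04 -7.6455e-04    0.002294
  Equil         1.481      0.5123     0.01847
  solve Keq expr → x = 7.6455e-04; check Q = 8.3060e-06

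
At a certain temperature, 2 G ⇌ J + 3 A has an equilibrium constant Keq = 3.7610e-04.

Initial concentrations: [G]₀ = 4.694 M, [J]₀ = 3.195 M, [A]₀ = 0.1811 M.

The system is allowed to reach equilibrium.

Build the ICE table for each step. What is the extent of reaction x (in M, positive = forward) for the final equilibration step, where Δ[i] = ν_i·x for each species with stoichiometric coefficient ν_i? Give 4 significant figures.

x = -0.01431 M

Q₀ = 8.6127e-04 vs Keq = 3.7610e-04 ⇒ Q>K, reverse
Step 1:
                   G          J          A
  I            4.694      3.195     0.1811
  C          0.02863   -0.01431   -0.04294
  E            4.723      3.181     0.1382
  solve Keq expr → x = -0.01431; check Q = 3.7610e-04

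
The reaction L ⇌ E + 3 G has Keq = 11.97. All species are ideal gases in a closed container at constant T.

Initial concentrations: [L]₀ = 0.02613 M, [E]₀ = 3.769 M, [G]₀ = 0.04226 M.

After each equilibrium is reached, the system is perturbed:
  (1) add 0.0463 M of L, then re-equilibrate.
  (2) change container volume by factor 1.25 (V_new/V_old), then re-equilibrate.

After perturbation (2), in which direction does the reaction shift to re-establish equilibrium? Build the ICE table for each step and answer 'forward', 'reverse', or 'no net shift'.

Q₀ = 0.01089 vs Keq = 11.97 ⇒ Q<K, forward
Step 1:
                   L          E          G
  init       0.02613      3.769    0.04226
  Δ          -0.0256     0.0256    0.07679
  eq      5.3482e-04      3.795      0.119
  solve Keq expr → x = 0.0256; check Q = 11.97
Then add 0.0463 M of L.
Step 2:
                   L          E          G
  init       0.04683      3.795      0.119
  Δ          -0.0421     0.0421     0.1263
  eq        0.004734      3.837     0.2453
  solve Keq expr → x = 0.0421; check Q = 11.97
Then change container volume by factor 1.25 (V_new/V_old).
Step 3:
                   L          E          G
  init      0.003787      3.069     0.1963
  Δ        -0.001693   0.001693   0.005078
  eq        0.002095      3.071     0.2014
  solve Keq expr → x = 0.001693; check Q = 11.97

Direction: forward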